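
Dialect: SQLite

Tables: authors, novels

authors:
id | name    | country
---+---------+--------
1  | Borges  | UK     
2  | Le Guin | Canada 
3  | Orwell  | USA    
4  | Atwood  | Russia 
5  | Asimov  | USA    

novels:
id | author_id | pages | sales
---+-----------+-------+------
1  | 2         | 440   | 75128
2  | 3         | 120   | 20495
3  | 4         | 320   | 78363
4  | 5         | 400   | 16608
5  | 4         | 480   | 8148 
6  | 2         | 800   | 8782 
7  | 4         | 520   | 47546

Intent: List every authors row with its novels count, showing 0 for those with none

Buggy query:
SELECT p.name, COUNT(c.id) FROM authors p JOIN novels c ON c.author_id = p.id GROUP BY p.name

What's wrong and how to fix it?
Bug: INNER JOIN drops authors rows that have no matching novels rows

Fix: Switch to LEFT JOIN to retain unmatched parent rows

Corrected query:
SELECT p.name, COUNT(c.id) FROM authors p LEFT JOIN novels c ON c.author_id = p.id GROUP BY p.name

Result:
name    | COUNT(c.id)
--------+------------
Asimov  | 1          
Atwood  | 3          
Borges  | 0          
Le Guin | 2          
Orwell  | 1          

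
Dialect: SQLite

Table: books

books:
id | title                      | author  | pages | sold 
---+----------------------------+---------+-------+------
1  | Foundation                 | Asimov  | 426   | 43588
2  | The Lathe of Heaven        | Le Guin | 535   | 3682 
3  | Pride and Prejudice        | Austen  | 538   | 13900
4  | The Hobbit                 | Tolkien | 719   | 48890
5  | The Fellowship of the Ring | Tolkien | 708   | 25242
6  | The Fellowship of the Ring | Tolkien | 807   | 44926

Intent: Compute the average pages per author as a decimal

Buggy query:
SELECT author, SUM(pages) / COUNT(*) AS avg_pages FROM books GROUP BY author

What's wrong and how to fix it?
Bug: Both operands are integers, so '/' performs integer division and truncates

Fix: Cast one side to REAL so the division keeps the fractional part

Corrected query:
SELECT author, SUM(pages) * 1.0 / COUNT(*) AS avg_pages FROM books GROUP BY author

Result:
author  | avg_pages 
--------+-----------
Asimov  | 426       
Austen  | 538       
Le Guin | 535       
Tolkien | 744.666667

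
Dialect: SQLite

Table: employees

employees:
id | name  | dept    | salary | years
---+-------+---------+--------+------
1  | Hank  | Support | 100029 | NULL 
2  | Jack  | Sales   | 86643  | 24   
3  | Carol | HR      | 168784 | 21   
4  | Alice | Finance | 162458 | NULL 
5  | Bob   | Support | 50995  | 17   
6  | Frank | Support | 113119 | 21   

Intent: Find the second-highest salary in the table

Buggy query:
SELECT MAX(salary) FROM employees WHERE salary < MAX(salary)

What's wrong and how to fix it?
Bug: MAX(salary) on the right of the comparison is an aggregate-in-WHERE error

Fix: Put the inner MAX in a scalar subquery

Corrected query:
SELECT MAX(salary) FROM employees WHERE salary < (SELECT MAX(salary) FROM employees)

Result:
MAX(salary)
-----------
162458     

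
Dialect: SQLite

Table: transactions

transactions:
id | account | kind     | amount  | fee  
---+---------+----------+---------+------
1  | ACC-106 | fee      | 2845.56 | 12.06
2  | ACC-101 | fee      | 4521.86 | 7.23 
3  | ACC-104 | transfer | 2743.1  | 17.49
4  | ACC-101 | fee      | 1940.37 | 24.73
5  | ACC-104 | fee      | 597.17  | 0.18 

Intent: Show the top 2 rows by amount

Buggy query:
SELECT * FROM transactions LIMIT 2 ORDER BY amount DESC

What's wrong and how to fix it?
Bug: ORDER BY cannot follow LIMIT; LIMIT is the final clause

Fix: Swap the clauses: ORDER BY first, then LIMIT

Corrected query:
SELECT * FROM transactions ORDER BY amount DESC LIMIT 2

Result:
id | account | kind | amount  | fee  
---+---------+------+---------+------
2  | ACC-101 | fee  | 4521.86 | 7.23 
1  | ACC-106 | fee  | 2845.56 | 12.06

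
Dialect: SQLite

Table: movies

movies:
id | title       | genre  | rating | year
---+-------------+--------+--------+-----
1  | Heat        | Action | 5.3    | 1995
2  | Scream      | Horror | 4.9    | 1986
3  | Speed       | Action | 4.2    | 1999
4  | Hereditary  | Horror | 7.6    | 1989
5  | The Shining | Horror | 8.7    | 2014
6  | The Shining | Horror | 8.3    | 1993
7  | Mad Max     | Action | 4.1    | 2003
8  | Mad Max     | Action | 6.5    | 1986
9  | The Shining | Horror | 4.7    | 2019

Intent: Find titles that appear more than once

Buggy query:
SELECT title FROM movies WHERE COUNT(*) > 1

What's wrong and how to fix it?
Bug: WHERE can't reference COUNT(*); aggregates are computed after WHERE

Fix: GROUP BY title, then filter groups with HAVING COUNT(*) > 1

Corrected query:
SELECT title FROM movies GROUP BY title HAVING COUNT(*) > 1

Result:
title      
-----------
Mad Max    
The Shining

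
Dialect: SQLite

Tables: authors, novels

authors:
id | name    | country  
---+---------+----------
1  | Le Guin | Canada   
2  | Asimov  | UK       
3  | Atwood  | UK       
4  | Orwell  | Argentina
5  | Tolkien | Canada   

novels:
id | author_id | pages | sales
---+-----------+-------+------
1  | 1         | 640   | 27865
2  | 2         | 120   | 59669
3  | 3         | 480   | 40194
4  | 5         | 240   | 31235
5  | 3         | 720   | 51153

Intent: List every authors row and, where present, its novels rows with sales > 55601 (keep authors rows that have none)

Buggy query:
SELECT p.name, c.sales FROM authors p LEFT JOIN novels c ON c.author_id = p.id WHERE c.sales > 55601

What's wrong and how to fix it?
Bug: Filtering c.sales in WHERE discards the NULL rows produced by LEFT JOIN, turning it into an inner join

Fix: Move the right-table condition into the ON clause so unmatched parents are kept

Corrected query:
SELECT p.name, c.sales FROM authors p LEFT JOIN novels c ON c.author_id = p.id AND c.sales > 55601

Result:
name    | sales
--------+------
Le Guin | NULL 
Asimov  | 59669
Atwood  | NULL 
Orwell  | NULL 
Tolkien | NULL 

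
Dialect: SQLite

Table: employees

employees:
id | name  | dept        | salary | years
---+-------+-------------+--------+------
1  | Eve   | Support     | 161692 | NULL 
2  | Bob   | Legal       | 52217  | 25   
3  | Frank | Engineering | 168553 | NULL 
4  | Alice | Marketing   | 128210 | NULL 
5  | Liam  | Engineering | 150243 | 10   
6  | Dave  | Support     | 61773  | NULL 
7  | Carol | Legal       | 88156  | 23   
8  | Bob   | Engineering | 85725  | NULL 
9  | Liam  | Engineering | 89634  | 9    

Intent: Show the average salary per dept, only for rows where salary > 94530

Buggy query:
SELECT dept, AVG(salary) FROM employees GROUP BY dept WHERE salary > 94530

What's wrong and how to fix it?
Bug: Row-level WHERE must come before GROUP BY in the clause order

Fix: Move the WHERE clause before GROUP BY

Corrected query:
SELECT dept, AVG(salary) FROM employees WHERE salary > 94530 GROUP BY dept

Result:
dept        | AVG(salary)
------------+------------
Engineering | 159398     
Marketing   | 128210     
Support     | 161692     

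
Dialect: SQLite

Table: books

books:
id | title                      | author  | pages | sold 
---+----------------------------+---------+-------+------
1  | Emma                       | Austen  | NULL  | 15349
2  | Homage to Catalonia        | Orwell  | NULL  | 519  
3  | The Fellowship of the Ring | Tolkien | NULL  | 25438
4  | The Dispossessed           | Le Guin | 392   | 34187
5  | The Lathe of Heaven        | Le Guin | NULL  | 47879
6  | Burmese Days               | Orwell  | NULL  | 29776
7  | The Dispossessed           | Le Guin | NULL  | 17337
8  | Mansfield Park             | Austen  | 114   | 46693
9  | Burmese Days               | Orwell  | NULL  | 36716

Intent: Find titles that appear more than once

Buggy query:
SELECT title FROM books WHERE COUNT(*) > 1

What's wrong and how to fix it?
Bug: WHERE can't reference COUNT(*); aggregates are computed after WHERE

Fix: Group first, then use HAVING for the count condition

Corrected query:
SELECT title FROM books GROUP BY title HAVING COUNT(*) > 1

Result:
title           
----------------
Burmese Days    
The Dispossessed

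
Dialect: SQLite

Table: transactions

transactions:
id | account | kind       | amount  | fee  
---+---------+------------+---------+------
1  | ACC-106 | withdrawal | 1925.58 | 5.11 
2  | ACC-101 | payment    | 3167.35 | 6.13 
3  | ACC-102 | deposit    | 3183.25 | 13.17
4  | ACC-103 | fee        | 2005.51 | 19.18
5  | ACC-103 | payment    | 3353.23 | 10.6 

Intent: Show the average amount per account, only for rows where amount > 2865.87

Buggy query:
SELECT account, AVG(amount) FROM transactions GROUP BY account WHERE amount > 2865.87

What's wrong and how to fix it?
Bug: Row-level WHERE must come before GROUP BY in the clause order

Fix: Place WHERE between FROM and GROUP BY

Corrected query:
SELECT account, AVG(amount) FROM transactions WHERE amount > 2865.87 GROUP BY account

Result:
account | AVG(amount)
--------+------------
ACC-101 | 3167.35    
ACC-102 | 3183.25    
ACC-103 | 3353.23    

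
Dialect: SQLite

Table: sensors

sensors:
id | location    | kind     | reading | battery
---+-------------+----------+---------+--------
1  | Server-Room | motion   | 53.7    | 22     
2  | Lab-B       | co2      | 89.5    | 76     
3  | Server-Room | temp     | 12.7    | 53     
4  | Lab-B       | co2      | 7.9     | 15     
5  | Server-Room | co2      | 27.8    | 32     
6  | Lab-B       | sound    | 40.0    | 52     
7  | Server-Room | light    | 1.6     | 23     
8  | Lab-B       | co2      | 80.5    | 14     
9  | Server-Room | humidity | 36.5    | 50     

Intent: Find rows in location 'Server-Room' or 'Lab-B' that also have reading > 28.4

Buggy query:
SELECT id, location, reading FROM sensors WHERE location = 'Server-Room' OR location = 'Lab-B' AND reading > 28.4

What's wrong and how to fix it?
Bug: Without parentheses, AND is evaluated before OR, so the reading filter only applies to the 'Lab-B' branch

Fix: Group the OR with parentheses (or use IN), then AND the threshold

Corrected query:
SELECT id, location, reading FROM sensors WHERE (location = 'Server-Room' OR location = 'Lab-B') AND reading > 28.4

Result:
id | location    | reading
---+-------------+--------
1  | Server-Room | 53.7   
2  | Lab-B       | 89.5   
6  | Lab-B       | 40     
8  | Lab-B       | 80.5   
9  | Server-Room | 36.5   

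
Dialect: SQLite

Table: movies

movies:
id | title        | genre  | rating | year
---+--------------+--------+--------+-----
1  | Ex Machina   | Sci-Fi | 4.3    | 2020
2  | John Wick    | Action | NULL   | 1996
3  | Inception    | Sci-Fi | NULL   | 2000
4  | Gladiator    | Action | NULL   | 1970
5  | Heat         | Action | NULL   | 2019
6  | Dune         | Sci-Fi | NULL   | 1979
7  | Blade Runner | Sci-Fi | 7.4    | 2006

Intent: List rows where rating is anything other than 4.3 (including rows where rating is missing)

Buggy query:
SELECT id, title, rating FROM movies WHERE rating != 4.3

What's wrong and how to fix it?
Bug: Inequality against NULL is unknown, not true; rows with NULL are dropped

Fix: Handle NULL separately with IS NULL alongside the inequality

Corrected query:
SELECT id, title, rating FROM movies WHERE rating != 4.3 OR rating IS NULL

Result:
id | title        | rating
---+--------------+-------
2  | John Wick    | NULL  
3  | Inception    | NULL  
4  | Gladiator    | NULL  
5  | Heat         | NULL  
6  | Dune         | NULL  
7  | Blade Runner | 7.4   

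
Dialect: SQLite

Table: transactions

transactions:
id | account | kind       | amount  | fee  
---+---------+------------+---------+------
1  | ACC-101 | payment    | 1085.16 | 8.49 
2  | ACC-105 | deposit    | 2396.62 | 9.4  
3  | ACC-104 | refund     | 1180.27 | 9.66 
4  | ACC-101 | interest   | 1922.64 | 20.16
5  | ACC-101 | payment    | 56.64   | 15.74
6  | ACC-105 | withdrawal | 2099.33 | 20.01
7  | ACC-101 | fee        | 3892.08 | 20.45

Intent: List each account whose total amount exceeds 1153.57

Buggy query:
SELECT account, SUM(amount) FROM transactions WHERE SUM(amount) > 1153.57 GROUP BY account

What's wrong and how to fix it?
Bug: SUM(amount) is an aggregate, but WHERE filters rows before aggregation

Fix: Use HAVING (which filters groups after aggregation) instead of WHERE

Corrected query:
SELECT account, SUM(amount) FROM transactions GROUP BY account HAVING SUM(amount) > 1153.57

Result:
account | SUM(amount)
--------+------------
ACC-101 | 6956.52    
ACC-104 | 1180.27    
ACC-105 | 4495.95    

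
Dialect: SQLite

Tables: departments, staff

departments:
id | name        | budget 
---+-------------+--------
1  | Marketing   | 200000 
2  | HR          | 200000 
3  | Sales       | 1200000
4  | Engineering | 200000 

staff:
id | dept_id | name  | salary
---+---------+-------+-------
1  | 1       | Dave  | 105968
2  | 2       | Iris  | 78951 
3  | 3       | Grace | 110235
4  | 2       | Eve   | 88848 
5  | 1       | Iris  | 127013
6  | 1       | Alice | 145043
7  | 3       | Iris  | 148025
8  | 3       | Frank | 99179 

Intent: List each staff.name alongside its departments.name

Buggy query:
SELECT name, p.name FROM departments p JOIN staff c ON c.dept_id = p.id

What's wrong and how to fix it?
Bug: Both tables have a 'name' column; the unqualified reference is ambiguous

Fix: Prefix ambiguous columns with the table alias

Corrected query:
SELECT c.name, p.name FROM departments p JOIN staff c ON c.dept_id = p.id

Result:
name  | name     
------+----------
Dave  | Marketing
Iris  | HR       
Grace | Sales    
Eve   | HR       
Iris  | Marketing
Alice | Marketing
Iris  | Sales    
Frank | Sales    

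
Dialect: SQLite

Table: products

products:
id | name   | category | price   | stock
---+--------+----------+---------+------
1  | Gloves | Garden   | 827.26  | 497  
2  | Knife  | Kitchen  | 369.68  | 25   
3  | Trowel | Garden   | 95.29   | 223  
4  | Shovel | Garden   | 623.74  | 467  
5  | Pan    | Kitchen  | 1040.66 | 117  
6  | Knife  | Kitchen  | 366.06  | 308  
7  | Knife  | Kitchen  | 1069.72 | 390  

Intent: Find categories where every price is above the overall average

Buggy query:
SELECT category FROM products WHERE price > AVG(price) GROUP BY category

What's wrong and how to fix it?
Bug: WHERE evaluates per row before aggregation, so AVG() is unavailable

Fix: Use a subquery for AVG and a HAVING MIN(...) filter so the condition holds for every row in the group

Corrected query:
SELECT category FROM products GROUP BY category HAVING MIN(price) > (SELECT AVG(price) FROM products)

Result:
(no rows)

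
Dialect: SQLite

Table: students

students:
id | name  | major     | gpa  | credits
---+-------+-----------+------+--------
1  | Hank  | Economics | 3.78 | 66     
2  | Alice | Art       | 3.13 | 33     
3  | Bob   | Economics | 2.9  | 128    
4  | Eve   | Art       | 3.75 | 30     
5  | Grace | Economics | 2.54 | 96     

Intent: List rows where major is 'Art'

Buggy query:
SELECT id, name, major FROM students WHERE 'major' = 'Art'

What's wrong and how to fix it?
Bug: Single quotes denote string literals in SQL; the column name is being compared as a constant string

Fix: Remove the quotes around the column name (or use double quotes for an identifier)

Corrected query:
SELECT id, name, major FROM students WHERE major = 'Art'

Result:
id | name  | major
---+-------+------
2  | Alice | Art  
4  | Eve   | Art  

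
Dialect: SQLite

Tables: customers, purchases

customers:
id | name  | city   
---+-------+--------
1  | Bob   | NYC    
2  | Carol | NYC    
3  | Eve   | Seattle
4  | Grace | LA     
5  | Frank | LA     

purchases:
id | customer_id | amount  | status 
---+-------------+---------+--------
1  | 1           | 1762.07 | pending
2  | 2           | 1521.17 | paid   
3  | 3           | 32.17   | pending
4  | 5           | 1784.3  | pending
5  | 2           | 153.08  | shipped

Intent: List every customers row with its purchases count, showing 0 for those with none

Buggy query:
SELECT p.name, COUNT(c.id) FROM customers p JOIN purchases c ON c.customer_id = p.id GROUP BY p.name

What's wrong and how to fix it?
Bug: INNER JOIN drops customers rows that have no matching purchases rows

Fix: Use LEFT JOIN so parents without children still appear (COUNT(c.id) gives 0)

Corrected query:
SELECT p.name, COUNT(c.id) FROM customers p LEFT JOIN purchases c ON c.customer_id = p.id GROUP BY p.name

Result:
name  | COUNT(c.id)
------+------------
Bob   | 1          
Carol | 2          
Eve   | 1          
Frank | 1          
Grace | 0          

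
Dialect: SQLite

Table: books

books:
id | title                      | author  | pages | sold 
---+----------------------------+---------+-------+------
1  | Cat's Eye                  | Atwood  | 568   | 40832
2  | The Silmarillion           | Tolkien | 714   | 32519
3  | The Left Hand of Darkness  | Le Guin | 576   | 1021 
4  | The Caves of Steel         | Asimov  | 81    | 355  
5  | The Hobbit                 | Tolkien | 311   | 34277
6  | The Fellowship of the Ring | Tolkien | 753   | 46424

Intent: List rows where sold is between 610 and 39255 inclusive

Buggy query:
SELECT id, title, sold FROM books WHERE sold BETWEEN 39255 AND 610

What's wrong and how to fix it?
Bug: BETWEEN expects the lower bound first; with 39255 AND 610 the range is empty

Fix: Swap the bounds so the smaller value comes first

Corrected query:
SELECT id, title, sold FROM books WHERE sold BETWEEN 610 AND 39255

Result:
id | title                     | sold 
---+---------------------------+------
2  | The Silmarillion          | 32519
3  | The Left Hand of Darkness | 1021 
5  | The Hobbit                | 34277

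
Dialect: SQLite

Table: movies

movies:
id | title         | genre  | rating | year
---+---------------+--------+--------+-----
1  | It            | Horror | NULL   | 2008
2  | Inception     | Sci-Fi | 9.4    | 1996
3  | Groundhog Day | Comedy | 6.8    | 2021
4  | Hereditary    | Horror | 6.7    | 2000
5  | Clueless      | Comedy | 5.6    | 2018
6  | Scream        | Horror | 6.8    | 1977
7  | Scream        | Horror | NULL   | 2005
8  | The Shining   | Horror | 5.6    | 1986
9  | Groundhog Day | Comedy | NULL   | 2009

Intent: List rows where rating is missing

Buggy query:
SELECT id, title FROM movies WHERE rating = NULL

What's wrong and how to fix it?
Bug: Comparing to NULL with '=' never matches; NULL = NULL is unknown, not true

Fix: Use IS NULL to test for NULL

Corrected query:
SELECT id, title FROM movies WHERE rating IS NULL

Result:
id | title        
---+--------------
1  | It           
7  | Scream       
9  | Groundhog Day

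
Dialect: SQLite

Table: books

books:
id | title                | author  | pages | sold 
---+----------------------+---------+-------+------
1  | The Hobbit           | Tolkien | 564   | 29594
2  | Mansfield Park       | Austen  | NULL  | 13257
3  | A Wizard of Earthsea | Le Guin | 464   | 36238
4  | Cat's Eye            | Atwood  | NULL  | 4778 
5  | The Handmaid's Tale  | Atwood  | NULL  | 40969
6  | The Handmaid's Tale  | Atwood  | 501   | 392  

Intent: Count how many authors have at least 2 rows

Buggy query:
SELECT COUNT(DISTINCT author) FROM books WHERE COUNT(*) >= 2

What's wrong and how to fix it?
Bug: COUNT(*) cannot appear in WHERE; the per-group count doesn't exist yet

Fix: Use a subquery that GROUPs and filters with HAVING, then count its rows

Corrected query:
SELECT COUNT(*) FROM (SELECT author FROM books GROUP BY author HAVING COUNT(*) >= 2)

Result:
COUNT(*)
--------
1       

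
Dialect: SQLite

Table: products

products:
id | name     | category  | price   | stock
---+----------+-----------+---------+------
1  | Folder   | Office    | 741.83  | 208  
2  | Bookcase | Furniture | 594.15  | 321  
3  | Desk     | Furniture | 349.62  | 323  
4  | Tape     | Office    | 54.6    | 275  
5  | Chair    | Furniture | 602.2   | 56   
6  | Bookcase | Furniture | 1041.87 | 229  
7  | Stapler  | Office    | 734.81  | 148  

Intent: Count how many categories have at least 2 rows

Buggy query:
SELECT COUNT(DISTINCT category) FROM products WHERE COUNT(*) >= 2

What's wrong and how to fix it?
Bug: WHERE filters individual rows, not groups, so a group-level COUNT is invalid there

Fix: Use a subquery that GROUPs and filters with HAVING, then count its rows

Corrected query:
SELECT COUNT(*) FROM (SELECT category FROM products GROUP BY category HAVING COUNT(*) >= 2)

Result:
COUNT(*)
--------
2       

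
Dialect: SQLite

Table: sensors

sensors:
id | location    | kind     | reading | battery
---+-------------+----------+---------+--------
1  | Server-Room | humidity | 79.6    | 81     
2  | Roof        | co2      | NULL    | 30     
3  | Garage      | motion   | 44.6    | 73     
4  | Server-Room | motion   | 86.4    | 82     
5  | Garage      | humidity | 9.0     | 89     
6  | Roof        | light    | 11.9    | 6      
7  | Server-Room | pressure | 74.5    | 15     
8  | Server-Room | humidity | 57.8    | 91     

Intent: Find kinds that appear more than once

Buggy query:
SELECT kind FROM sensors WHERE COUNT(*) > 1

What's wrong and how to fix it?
Bug: COUNT(*) is an aggregate and cannot be used in WHERE

Fix: GROUP BY kind, then filter groups with HAVING COUNT(*) > 1

Corrected query:
SELECT kind FROM sensors GROUP BY kind HAVING COUNT(*) > 1

Result:
kind    
--------
humidity
motion  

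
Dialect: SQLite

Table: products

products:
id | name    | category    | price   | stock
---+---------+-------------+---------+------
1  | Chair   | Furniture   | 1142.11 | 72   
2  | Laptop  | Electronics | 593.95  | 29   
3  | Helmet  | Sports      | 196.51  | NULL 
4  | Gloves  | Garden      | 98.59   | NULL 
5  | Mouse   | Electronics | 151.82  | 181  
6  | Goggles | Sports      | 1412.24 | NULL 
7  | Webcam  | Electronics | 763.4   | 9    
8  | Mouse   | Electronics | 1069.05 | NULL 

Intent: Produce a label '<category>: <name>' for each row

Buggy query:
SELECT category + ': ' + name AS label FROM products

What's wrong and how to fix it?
Bug: SQLite uses || for string concatenation; + coerces text to numbers (yielding 0)

Fix: Replace + with || to concatenate text

Corrected query:
SELECT category || ': ' || name AS label FROM products

Result:
label              
-------------------
Furniture: Chair   
Electronics: Laptop
Sports: Helmet     
Garden: Gloves     
Electronics: Mouse 
Sports: Goggles    
Electronics: Webcam
Electronics: Mouse 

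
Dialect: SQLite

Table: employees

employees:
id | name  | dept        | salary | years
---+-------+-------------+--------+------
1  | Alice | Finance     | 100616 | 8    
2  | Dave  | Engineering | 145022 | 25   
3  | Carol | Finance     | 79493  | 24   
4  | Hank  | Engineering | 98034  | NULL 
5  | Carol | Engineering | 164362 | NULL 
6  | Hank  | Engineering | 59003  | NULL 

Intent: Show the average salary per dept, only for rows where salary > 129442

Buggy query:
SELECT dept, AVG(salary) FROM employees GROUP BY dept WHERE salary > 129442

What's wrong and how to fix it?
Bug: WHERE cannot follow GROUP BY

Fix: Place WHERE between FROM and GROUP BY

Corrected query:
SELECT dept, AVG(salary) FROM employees WHERE salary > 129442 GROUP BY dept

Result:
dept        | AVG(salary)
------------+------------
Engineering | 154692     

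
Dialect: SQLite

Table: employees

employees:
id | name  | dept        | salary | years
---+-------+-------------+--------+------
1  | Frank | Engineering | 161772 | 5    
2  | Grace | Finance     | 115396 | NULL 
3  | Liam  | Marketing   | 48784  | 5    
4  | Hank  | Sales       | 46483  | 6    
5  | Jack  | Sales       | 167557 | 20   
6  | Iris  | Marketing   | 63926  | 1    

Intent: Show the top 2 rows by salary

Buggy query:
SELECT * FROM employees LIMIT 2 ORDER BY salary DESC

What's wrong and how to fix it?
Bug: ORDER BY cannot follow LIMIT; LIMIT is the final clause

Fix: Sort with ORDER BY, then apply LIMIT

Corrected query:
SELECT * FROM employees ORDER BY salary DESC LIMIT 2

Result:
id | name  | dept        | salary | years
---+-------+-------------+--------+------
5  | Jack  | Sales       | 167557 | 20   
1  | Frank | Engineering | 161772 | 5    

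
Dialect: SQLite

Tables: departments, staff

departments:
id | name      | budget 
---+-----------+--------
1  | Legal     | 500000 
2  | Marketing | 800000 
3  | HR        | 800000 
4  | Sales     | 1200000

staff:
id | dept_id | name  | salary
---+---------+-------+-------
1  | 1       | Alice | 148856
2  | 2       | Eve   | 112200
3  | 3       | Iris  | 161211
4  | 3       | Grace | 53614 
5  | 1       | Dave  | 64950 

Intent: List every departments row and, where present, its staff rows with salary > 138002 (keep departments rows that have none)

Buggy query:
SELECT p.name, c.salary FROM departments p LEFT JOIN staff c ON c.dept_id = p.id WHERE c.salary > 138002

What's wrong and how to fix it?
Bug: Filtering c.salary in WHERE discards the NULL rows produced by LEFT JOIN, turning it into an inner join

Fix: Put 'c.salary > 138002' in the JOIN's ON clause instead of WHERE

Corrected query:
SELECT p.name, c.salary FROM departments p LEFT JOIN staff c ON c.dept_id = p.id AND c.salary > 138002

Result:
name      | salary
----------+-------
Legal     | 148856
Marketing | NULL  
HR        | 161211
Sales     | NULL  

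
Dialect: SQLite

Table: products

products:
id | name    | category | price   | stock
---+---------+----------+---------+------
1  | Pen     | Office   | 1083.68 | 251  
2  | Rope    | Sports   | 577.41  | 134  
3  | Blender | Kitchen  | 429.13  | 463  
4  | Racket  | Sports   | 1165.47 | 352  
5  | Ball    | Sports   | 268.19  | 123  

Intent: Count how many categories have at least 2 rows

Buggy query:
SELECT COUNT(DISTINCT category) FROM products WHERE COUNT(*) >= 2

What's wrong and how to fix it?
Bug: WHERE filters individual rows, not groups, so a group-level COUNT is invalid there

Fix: Use a subquery that GROUPs and filters with HAVING, then count its rows

Corrected query:
SELECT COUNT(*) FROM (SELECT category FROM products GROUP BY category HAVING COUNT(*) >= 2)

Result:
COUNT(*)
--------
1       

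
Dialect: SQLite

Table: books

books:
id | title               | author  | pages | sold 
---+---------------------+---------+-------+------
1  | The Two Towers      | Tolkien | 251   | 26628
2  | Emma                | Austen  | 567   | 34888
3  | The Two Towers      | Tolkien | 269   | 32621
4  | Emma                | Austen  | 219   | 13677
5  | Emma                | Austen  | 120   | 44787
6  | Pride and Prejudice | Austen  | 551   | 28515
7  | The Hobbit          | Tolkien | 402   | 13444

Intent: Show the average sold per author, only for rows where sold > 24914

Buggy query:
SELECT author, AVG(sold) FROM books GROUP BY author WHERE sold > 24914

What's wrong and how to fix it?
Bug: Row-level WHERE must come before GROUP BY in the clause order

Fix: Move the WHERE clause before GROUP BY

Corrected query:
SELECT author, AVG(sold) FROM books WHERE sold > 24914 GROUP BY author

Result:
author  | AVG(sold)   
--------+-------------
Austen  | 36063.333333
Tolkien | 29624.5     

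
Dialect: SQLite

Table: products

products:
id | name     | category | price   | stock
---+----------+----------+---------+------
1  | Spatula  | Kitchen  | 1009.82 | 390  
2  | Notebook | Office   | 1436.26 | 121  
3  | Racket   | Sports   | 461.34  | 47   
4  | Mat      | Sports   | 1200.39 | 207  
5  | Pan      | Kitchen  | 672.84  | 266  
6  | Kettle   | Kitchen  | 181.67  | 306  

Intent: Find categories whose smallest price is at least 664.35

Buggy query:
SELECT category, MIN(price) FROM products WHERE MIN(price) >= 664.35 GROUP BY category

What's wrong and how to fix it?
Bug: Aggregates like MIN are computed per group after WHERE runs

Fix: Use HAVING for the per-group MIN condition

Corrected query:
SELECT category, MIN(price) FROM products GROUP BY category HAVING MIN(price) >= 664.35

Result:
category | MIN(price)
---------+-----------
Office   | 1436.26   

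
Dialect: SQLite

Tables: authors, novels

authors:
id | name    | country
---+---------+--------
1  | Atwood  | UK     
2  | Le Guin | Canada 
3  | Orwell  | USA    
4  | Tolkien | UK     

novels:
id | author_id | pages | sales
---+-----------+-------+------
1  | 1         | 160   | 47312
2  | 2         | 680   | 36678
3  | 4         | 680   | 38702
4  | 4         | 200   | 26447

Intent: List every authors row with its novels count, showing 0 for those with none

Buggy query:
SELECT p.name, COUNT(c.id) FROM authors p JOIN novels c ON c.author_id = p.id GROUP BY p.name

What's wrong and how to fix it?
Bug: An inner join excludes parents with zero children

Fix: Switch to LEFT JOIN to retain unmatched parent rows

Corrected query:
SELECT p.name, COUNT(c.id) FROM authors p LEFT JOIN novels c ON c.author_id = p.id GROUP BY p.name

Result:
name    | COUNT(c.id)
--------+------------
Atwood  | 1          
Le Guin | 1          
Orwell  | 0          
Tolkien | 2          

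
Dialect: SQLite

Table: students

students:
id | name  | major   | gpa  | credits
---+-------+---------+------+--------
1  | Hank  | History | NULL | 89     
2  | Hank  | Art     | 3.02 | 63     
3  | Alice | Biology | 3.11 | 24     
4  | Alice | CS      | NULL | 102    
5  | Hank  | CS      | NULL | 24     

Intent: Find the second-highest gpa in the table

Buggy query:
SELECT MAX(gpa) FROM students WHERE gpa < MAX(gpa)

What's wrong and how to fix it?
Bug: The inner MAX is an aggregate inside WHERE, which is not allowed

Fix: Compute the overall MAX in a subquery, then take MAX of rows below it

Corrected query:
SELECT MAX(gpa) FROM students WHERE gpa < (SELECT MAX(gpa) FROM students)

Result:
MAX(gpa)
--------
3.02    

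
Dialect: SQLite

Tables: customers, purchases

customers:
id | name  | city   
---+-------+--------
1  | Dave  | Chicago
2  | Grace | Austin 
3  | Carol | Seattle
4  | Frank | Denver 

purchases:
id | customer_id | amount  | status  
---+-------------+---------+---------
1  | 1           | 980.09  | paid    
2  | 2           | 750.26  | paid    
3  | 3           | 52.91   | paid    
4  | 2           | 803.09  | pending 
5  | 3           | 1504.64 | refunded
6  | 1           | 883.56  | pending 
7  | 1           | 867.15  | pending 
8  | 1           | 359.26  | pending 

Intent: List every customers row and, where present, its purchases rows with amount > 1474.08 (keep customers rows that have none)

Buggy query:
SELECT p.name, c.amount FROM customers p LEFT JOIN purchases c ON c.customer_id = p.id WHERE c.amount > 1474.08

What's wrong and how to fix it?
Bug: A WHERE condition on the right-hand table after LEFT JOIN drops unmatched parents

Fix: Put 'c.amount > 1474.08' in the JOIN's ON clause instead of WHERE

Corrected query:
SELECT p.name, c.amount FROM customers p LEFT JOIN purchases c ON c.customer_id = p.id AND c.amount > 1474.08

Result:
name  | amount 
------+--------
Dave  | NULL   
Grace | NULL   
Carol | 1504.64
Frank | NULL   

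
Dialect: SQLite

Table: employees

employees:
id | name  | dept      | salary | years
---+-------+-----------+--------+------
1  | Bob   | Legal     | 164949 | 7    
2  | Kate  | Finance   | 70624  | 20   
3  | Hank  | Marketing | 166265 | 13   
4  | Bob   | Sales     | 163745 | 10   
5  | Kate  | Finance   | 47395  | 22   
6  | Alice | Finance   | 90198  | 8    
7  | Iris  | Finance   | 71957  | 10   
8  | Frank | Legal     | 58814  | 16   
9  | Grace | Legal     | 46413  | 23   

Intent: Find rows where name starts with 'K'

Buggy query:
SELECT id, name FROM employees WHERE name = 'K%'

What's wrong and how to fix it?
Bug: '=' compares the literal string including the % character; pattern matching needs LIKE

Fix: Use LIKE for wildcard pattern matching

Corrected query:
SELECT id, name FROM employees WHERE name LIKE 'K%'

Result:
id | name
---+-----
2  | Kate
5  | Kate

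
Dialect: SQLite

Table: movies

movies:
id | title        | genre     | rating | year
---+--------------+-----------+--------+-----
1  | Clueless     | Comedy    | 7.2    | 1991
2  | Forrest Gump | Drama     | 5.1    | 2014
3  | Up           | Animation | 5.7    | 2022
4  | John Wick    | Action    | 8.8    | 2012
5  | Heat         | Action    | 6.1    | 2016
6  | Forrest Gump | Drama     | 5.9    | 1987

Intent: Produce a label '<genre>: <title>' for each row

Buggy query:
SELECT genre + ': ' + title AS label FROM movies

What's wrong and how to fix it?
Bug: '+' is numeric addition; on text columns SQLite converts them to 0 instead of concatenating

Fix: Use the || operator for string concatenation

Corrected query:
SELECT genre || ': ' || title AS label FROM movies

Result:
label              
-------------------
Comedy: Clueless   
Drama: Forrest Gump
Animation: Up      
Action: John Wick  
Action: Heat       
Drama: Forrest Gump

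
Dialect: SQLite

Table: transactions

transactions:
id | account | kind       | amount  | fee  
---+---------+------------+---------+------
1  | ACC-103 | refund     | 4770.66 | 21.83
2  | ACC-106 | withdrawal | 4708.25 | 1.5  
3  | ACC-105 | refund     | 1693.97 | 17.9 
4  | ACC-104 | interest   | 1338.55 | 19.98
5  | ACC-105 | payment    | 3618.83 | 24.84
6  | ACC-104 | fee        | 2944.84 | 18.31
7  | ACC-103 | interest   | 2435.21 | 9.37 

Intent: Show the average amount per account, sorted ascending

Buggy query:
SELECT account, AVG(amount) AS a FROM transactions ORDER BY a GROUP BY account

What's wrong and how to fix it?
Bug: GROUP BY must precede ORDER BY

Fix: Move ORDER BY to the end, after GROUP BY

Corrected query:
SELECT account, AVG(amount) AS a FROM transactions GROUP BY account ORDER BY a

Result:
account | a       
--------+---------
ACC-104 | 2141.695
ACC-105 | 2656.4  
ACC-103 | 3602.935
ACC-106 | 4708.25 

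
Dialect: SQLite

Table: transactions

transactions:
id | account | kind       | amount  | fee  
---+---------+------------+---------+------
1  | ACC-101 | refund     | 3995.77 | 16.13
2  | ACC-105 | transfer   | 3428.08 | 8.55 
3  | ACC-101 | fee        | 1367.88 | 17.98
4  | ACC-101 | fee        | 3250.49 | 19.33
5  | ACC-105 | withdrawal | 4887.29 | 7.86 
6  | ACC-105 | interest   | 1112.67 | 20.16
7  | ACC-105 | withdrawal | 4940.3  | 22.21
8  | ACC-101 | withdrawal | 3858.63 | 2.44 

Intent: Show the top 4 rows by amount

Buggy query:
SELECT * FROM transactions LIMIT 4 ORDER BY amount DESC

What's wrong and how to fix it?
Bug: LIMIT must come after ORDER BY

Fix: Swap the clauses: ORDER BY first, then LIMIT

Corrected query:
SELECT * FROM transactions ORDER BY amount DESC LIMIT 4

Result:
id | account | kind       | amount  | fee  
---+---------+------------+---------+------
7  | ACC-105 | withdrawal | 4940.3  | 22.21
5  | ACC-105 | withdrawal | 4887.29 | 7.86 
1  | ACC-101 | refund     | 3995.77 | 16.13
8  | ACC-101 | withdrawal | 3858.63 | 2.44 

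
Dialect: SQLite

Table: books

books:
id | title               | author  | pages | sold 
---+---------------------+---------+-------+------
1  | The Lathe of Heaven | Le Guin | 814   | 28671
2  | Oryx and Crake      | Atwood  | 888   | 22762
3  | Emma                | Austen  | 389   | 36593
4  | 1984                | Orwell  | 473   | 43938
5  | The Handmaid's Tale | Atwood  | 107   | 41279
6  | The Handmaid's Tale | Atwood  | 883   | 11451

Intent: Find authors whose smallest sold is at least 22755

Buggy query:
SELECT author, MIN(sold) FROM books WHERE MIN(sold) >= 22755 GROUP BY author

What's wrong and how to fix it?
Bug: MIN() in WHERE is a misuse of aggregate

Fix: Replace WHERE with HAVING after the GROUP BY

Corrected query:
SELECT author, MIN(sold) FROM books GROUP BY author HAVING MIN(sold) >= 22755

Result:
author  | MIN(sold)
--------+----------
Austen  | 36593    
Le Guin | 28671    
Orwell  | 43938    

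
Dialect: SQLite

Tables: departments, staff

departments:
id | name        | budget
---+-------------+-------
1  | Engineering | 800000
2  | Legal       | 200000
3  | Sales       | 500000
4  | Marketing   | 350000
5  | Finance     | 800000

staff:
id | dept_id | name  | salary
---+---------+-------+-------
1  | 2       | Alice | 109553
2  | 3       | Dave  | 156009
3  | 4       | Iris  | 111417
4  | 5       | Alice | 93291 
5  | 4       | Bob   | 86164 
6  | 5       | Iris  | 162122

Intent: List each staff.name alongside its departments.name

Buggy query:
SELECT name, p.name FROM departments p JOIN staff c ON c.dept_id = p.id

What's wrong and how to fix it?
Bug: 'name' exists in both joined tables, so the database can't tell which one is meant

Fix: Qualify the column with its table alias (c.name)

Corrected query:
SELECT c.name, p.name FROM departments p JOIN staff c ON c.dept_id = p.id

Result:
name  | name     
------+----------
Alice | Legal    
Dave  | Sales    
Iris  | Marketing
Alice | Finance  
Bob   | Marketing
Iris  | Finance  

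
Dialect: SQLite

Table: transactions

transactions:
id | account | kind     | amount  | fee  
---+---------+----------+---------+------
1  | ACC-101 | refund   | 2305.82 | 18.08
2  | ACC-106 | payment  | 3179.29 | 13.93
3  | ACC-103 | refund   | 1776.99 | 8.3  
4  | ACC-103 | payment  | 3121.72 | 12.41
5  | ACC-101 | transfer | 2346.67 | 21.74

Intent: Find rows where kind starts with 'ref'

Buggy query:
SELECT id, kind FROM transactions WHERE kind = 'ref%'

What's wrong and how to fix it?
Bug: Wildcards only work with LIKE; '=' treats '%' as a literal character

Fix: Use LIKE for wildcard pattern matching

Corrected query:
SELECT id, kind FROM transactions WHERE kind LIKE 'ref%'

Result:
id | kind  
---+-------
1  | refund
3  | refund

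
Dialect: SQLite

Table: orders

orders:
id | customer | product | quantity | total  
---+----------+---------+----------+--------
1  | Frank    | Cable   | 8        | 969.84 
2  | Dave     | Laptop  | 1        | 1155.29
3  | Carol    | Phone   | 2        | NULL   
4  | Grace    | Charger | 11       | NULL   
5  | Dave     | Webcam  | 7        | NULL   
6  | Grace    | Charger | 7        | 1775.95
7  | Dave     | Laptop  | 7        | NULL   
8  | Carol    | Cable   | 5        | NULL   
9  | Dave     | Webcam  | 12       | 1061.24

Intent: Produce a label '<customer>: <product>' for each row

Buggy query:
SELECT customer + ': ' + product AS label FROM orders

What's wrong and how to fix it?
Bug: SQLite uses || for string concatenation; + coerces text to numbers (yielding 0)

Fix: Replace + with || to concatenate text

Corrected query:
SELECT customer || ': ' || product AS label FROM orders

Result:
label         
--------------
Frank: Cable  
Dave: Laptop  
Carol: Phone  
Grace: Charger
Dave: Webcam  
Grace: Charger
Dave: Laptop  
Carol: Cable  
Dave: Webcam  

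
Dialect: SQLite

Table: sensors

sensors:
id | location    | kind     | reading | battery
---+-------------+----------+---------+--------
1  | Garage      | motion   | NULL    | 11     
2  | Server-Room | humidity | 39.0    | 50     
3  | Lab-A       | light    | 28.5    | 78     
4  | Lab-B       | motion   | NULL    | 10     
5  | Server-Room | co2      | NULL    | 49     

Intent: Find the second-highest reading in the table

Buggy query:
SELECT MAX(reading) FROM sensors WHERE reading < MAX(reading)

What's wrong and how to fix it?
Bug: The inner MAX is an aggregate inside WHERE, which is not allowed

Fix: Put the inner MAX in a scalar subquery

Corrected query:
SELECT MAX(reading) FROM sensors WHERE reading < (SELECT MAX(reading) FROM sensors)

Result:
MAX(reading)
------------
28.5        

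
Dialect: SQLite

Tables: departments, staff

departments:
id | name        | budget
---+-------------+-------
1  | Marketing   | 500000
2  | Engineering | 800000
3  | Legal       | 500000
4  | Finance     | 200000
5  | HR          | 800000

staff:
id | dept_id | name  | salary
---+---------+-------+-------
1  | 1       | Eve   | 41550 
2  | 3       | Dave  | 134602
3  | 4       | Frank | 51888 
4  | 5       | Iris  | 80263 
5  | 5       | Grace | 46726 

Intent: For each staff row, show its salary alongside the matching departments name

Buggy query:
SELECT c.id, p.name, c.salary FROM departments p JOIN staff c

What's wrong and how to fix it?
Bug: Missing join condition: each staff row is matched to all departments rows instead of just its own

Fix: Specify the join condition linking the foreign key to the parent id

Corrected query:
SELECT c.id, p.name, c.salary FROM departments p JOIN staff c ON c.dept_id = p.id

Result:
id | name      | salary
---+-----------+-------
1  | Marketing | 41550 
2  | Legal     | 134602
3  | Finance   | 51888 
4  | HR        | 80263 
5  | HR        | 46726 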